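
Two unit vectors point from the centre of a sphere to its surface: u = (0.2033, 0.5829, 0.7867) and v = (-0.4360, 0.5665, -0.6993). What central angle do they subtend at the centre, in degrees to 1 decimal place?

108.0°

u·v = -0.3086; |u| = 1.0000, |v| = 1.0000.
cos θ = (u·v)/(|u||v|) = -0.3086, so θ = 108.0°.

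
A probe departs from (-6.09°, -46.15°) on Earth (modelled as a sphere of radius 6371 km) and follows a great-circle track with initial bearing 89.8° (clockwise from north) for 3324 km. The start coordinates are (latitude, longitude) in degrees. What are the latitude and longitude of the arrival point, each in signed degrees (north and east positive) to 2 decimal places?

Angular distance δ = d/R = 3324/6371 = 0.52174 rad; initial bearing θ = 1.5673 rad.
sin φ₂ = sin φ₁ cos δ + cos φ₁ sin δ cos θ = (-0.1061)(0.8670) + (0.9944)(0.4984)(0.0035) = -0.0902, so φ₂ = -5.18°.
Δλ = atan2(sin θ sin δ cos φ₁, cos δ − sin φ₁ sin φ₂) = atan2(0.4956, 0.8574) = 30.028°.
λ₂ = -46.150° + 30.028° = -16.12°.

-5.18°, -16.12°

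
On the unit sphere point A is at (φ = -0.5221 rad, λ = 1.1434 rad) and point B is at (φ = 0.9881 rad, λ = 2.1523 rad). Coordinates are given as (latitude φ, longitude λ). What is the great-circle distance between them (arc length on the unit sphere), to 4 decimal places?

1.7338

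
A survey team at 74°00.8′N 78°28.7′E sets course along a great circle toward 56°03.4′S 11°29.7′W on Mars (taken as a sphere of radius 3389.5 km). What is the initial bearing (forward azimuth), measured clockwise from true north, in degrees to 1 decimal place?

247.7°

With φ₁ = 1.2918, φ₂ = -0.9784, Δλ = -1.5703 rad, the forward-azimuth formula gives
θ = atan2( sin Δλ cos φ₂ , cos φ₁ sin φ₂ − sin φ₁ cos φ₂ cos Δλ ) = atan2(-0.5584, -0.2287) = -112.28°.
Adding 360° brings this into [0°, 360°): 247.7°.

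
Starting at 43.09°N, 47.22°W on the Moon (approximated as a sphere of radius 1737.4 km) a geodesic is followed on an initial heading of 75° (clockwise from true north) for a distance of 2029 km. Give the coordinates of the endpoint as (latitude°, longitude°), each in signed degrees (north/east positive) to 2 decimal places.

Angular distance δ = d/R = 2029/1737.4 = 1.16784 rad; initial bearing θ = 1.3090 rad.
sin φ₂ = sin φ₁ cos δ + cos φ₁ sin δ cos θ = (0.6831)(0.3921) + (0.7303)(0.9199)(0.2588) = 0.4418, so φ₂ = 26.22°.
Δλ = atan2(sin θ sin δ cos φ₁, cos δ − sin φ₁ sin φ₂) = atan2(0.6489, 0.0904) = 82.073°.
λ₂ = -47.220° + 82.073° = 34.85°.

26.22°, 34.85°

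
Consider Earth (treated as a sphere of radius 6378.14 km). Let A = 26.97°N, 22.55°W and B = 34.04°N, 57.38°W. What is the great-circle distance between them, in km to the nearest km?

With latitudes φ₁ = 26.970°, φ₂ = 34.040° and longitude difference Δλ = -34.830°:
Haversine: a = sin²(Δφ/2) + cos φ₁ cos φ₂ sin²(Δλ/2) = 0.0038 + (0.8912)(0.8286)(0.0896) = 0.06996.
Central angle c = 2·arcsin(√a) = 0.53535 rad.
Distance = R·c = 6378.14 × 0.5354 ≈ 3415 km.

3415 km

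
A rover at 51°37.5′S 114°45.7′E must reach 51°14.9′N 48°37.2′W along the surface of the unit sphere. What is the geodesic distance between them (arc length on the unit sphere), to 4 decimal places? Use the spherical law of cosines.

2.9611

With latitudes φ₁ = -51.625°, φ₂ = 51.248° and longitude difference Δλ = -163.382°:
cos c = sin φ₁ sin φ₂ + cos φ₁ cos φ₂ cos Δλ = (-0.7840)(0.7799) + (0.6208)(0.6259)(-0.9582) = -0.98375,
so c = arccos(-0.98375) = 2.96106 rad.
On the unit sphere the arc length equals the central angle: 2.9611.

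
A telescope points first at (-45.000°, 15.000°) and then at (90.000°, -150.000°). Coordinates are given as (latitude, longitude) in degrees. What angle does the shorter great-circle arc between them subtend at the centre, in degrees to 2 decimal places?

With latitudes φ₁ = -45.000°, φ₂ = 90.000° and longitude difference Δλ = -165.000°:
cos c = sin φ₁ sin φ₂ + cos φ₁ cos φ₂ cos Δλ = (-0.7071)(1.0000) + (0.7071)(0.0000)(-0.9659) = -0.70711,
so c = arccos(-0.70711) = 2.35619 rad.
So the angular separation is 135.00°.

135.00°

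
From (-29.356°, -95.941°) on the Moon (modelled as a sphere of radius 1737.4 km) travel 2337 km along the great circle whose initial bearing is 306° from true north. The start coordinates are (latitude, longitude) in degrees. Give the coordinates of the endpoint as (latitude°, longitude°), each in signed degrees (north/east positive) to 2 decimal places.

22.93°, -154.83°

Angular distance δ = d/R = 2337/1737.4 = 1.34511 rad; initial bearing θ = 5.3407 rad.
sin φ₂ = sin φ₁ cos δ + cos φ₁ sin δ cos θ = (-0.4902)(0.2238) + (0.8716)(0.9746)(0.5878) = 0.3896, so φ₂ = 22.93°.
Δλ = atan2(sin θ sin δ cos φ₁, cos δ − sin φ₁ sin φ₂) = atan2(-0.6873, 0.4148) = -58.888°.
λ₂ = -95.941° − 58.888° = -154.83°.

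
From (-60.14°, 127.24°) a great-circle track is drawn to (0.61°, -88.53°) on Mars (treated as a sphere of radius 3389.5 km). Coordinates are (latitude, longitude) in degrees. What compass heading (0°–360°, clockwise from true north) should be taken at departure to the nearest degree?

Δλ = 144.230° = 2.5173 rad.
y = sin Δλ · cos φ₂ = (0.5845)(0.9999) = 0.5845
x = cos φ₁ sin φ₂ − sin φ₁ cos φ₂ cos Δλ = (0.4979)(0.0106) − (-0.8672)(0.9999)(-0.8114) = -0.6983
θ = atan2(y, x) = 140.07°, so the bearing is 140°.

140°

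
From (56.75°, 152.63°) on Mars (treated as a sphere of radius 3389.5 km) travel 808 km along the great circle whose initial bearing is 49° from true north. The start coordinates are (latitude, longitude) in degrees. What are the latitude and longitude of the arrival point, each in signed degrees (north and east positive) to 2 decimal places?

63.84°, 176.47°

Angular distance δ = d/R = 808/3389.5 = 0.23838 rad; initial bearing θ = 0.8552 rad.
sin φ₂ = sin φ₁ cos δ + cos φ₁ sin δ cos θ = (0.8363)(0.9717) + (0.5483)(0.2361)(0.6561) = 0.8976, so φ₂ = 63.84°.
Δλ = atan2(sin θ sin δ cos φ₁, cos δ − sin φ₁ sin φ₂) = atan2(0.0977, 0.2211) = 23.843°.
λ₂ = 152.630° + 23.843° = 176.47°.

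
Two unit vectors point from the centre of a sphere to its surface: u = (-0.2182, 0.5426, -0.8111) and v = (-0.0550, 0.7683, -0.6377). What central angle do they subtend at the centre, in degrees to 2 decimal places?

u·v = 0.9461; |u| = 1.0000, |v| = 1.0000.
cos θ = (u·v)/(|u||v|) = 0.9462, so θ = 18.88°.

18.88°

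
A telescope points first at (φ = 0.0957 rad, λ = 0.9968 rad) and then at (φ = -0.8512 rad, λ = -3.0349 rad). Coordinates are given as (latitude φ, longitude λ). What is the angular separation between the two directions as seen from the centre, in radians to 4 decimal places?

With latitudes φ₁ = 5.483°, φ₂ = -48.770° and longitude difference Δλ = 129.001°:
Haversine: a = sin²(Δφ/2) + cos φ₁ cos φ₂ sin²(Δλ/2) = 0.2079 + (0.9954)(0.6591)(0.8147) = 0.74237.
Central angle c = 2·arcsin(√a) = 2.07687 rad.
So the angular separation is 2.0769 rad.

2.0769 rad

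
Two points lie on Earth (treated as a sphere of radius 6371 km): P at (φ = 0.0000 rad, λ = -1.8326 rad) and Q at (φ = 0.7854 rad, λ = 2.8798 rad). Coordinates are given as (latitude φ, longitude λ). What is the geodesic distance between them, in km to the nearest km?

10007 km

In radians: φ₁ = 0.0000, φ₂ = 0.7854, Δλ = -89.999° = -1.5708 rad.
Haversine: a = sin²(Δφ/2) + cos φ₁ cos φ₂ sin²(Δλ/2) = 0.1464 + (1.0000)(0.7071)(0.5000) = 0.50000.
Central angle c = 2·arcsin(√a) = 1.57079 rad.
Distance = R·c = 6371 × 1.5708 ≈ 10007 km.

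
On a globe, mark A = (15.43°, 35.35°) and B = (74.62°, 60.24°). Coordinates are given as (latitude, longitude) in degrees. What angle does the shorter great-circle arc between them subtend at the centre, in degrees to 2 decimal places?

With latitudes φ₁ = 15.430°, φ₂ = 74.620° and longitude difference Δλ = 24.890°:
cos c = sin φ₁ sin φ₂ + cos φ₁ cos φ₂ cos Δλ = (0.2661)(0.9642) + (0.9640)(0.2652)(0.9071) = 0.48845,
so c = arccos(0.48845) = 1.06049 rad.
So the angular separation is 60.76°.

60.76°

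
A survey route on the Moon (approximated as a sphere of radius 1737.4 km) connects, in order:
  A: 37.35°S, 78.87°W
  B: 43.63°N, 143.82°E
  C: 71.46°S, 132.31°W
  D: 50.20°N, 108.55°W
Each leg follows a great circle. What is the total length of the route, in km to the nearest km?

Leg A→B: central angle 2.5709 rad, distance 4466.7 km.
Leg B→C: central angle 2.2519 rad, distance 3912.4 km.
Leg C→D: central angle 2.1438 rad, distance 3724.6 km.
Total: 4466.7 + 3912.4 + 3724.6 ≈ 12104 km.

12104 km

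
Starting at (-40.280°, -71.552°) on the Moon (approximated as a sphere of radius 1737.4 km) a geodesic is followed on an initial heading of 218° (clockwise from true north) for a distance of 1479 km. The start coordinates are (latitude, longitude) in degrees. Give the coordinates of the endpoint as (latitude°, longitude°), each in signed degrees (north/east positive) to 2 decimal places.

Angular distance δ = d/R = 1479/1737.4 = 0.85127 rad; initial bearing θ = 3.8048 rad.
sin φ₂ = sin φ₁ cos δ + cos φ₁ sin δ cos θ = (-0.6465)(0.6590) + (0.7629)(0.7521)(-0.7880) = -0.8782, so φ₂ = -61.43°.
Δλ = atan2(sin θ sin δ cos φ₁, cos δ − sin φ₁ sin φ₂) = atan2(-0.3533, 0.0912) = -75.519°.
λ₂ = -71.552° − 75.519° = -147.07°.

-61.43°, -147.07°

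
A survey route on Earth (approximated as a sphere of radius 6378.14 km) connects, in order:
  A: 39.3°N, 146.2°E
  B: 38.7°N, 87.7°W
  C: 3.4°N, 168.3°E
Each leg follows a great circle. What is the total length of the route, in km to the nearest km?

Leg A→B: central angle 1.5306 rad, distance 9762.4 km.
Leg B→C: central angle 1.7228 rad, distance 10988.1 km.
Total: 9762.4 + 10988.1 ≈ 20750 km.

20750 km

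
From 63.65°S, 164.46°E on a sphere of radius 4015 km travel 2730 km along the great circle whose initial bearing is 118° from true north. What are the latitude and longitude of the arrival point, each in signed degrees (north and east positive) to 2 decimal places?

Angular distance δ = d/R = 2730/4015 = 0.67995 rad; initial bearing θ = 2.0595 rad.
sin φ₂ = sin φ₁ cos δ + cos φ₁ sin δ cos θ = (-0.8961)(0.7776) + (0.4439)(0.6288)(-0.4695) = -0.8278, so φ₂ = -55.88°.
Δλ = atan2(sin θ sin δ cos φ₁, cos δ − sin φ₁ sin φ₂) = atan2(0.2464, 0.0358) = 81.736°.
λ₂ = 164.460° + 81.736° = 246.20° → -113.80° after wrapping to (−180°, 180°].

-55.88°, -113.80°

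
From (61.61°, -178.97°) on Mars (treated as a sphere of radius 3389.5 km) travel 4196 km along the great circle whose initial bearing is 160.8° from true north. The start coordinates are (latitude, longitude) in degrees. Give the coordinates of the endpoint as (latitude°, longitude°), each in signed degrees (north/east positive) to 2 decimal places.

-7.87°, -160.68°

Angular distance δ = d/R = 4196/3389.5 = 1.23794 rad; initial bearing θ = 2.8065 rad.
sin φ₂ = sin φ₁ cos δ + cos φ₁ sin δ cos θ = (0.8797)(0.3267) + (0.4755)(0.9451)(-0.9444) = -0.1369, so φ₂ = -7.87°.
Δλ = atan2(sin θ sin δ cos φ₁, cos δ − sin φ₁ sin φ₂) = atan2(0.1478, 0.4472) = 18.287°.
λ₂ = -178.970° + 18.287° = -160.68°.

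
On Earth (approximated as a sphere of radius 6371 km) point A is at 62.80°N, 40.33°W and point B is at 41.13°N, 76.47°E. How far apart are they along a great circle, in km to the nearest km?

With latitudes φ₁ = 62.800°, φ₂ = 41.130° and longitude difference Δλ = 116.800°:
Haversine: a = sin²(Δφ/2) + cos φ₁ cos φ₂ sin²(Δλ/2) = 0.0353 + (0.4571)(0.7532)(0.7254) = 0.28510.
Central angle c = 2·arcsin(√a) = 1.12653 rad.
Distance = R·c = 6371 × 1.1265 ≈ 7177 km.

7177 km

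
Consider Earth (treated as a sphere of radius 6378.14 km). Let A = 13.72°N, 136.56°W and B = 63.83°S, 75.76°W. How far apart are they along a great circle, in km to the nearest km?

10043 km

Let φ₁ = 0.2395 rad, φ₂ = -1.1140 rad, and Δλ = 1.0612 rad.
cos c = sin φ₁ sin φ₂ + cos φ₁ cos φ₂ cos Δλ = (0.2372)(-0.8975) + (0.9715)(0.4410)(0.4879) = -0.00384,
so c = arccos(-0.00384) = 1.57464 rad.
Distance = R·c = 6378.14 × 1.5746 ≈ 10043 km.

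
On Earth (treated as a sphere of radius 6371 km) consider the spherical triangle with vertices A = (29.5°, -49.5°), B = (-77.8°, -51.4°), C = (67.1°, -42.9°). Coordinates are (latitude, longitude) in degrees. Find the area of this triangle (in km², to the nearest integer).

4625175 km²

Side lengths (central angles): a = 2.5306, b = 0.6599, c = 1.8728 rad; semiperimeter s = 2.5317.
By l'Huilier's theorem, tan(E/4) = √[tan(s/2) tan((s−a)/2) tan((s−b)/2) tan((s−c)/2)], giving spherical excess E = 0.1139 rad.
Area = E·R² = 0.1139 × (6371)² ≈ 4625175 km².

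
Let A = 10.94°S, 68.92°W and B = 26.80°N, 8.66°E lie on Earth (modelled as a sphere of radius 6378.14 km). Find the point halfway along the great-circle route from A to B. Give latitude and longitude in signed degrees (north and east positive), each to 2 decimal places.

10.13°, -32.32°

Central angle δ = 1.4677 rad. Interpolating on the sphere with fraction f = 0.5:
P = [sin((1−f)δ)·A + sin(fδ)·B] / sin δ = 0.6733·A + 0.6733·B in Cartesian coordinates,
giving P = (0.8319, -0.5263, 0.1758), i.e. latitude 10.13°, longitude -32.32°.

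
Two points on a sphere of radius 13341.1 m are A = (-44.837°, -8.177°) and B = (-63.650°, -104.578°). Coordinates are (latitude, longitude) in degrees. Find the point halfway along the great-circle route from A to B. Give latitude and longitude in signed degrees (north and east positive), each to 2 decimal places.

The central angle between A and B is δ = 0.9314 rad.
With f = 0.5, the slerp weights are sin((1−f)δ)/sin δ = 0.5596 and sin(fδ)/sin δ = 0.5596.
Weighted sum of the unit vectors: (0.5596)·(0.7019,-0.1009,-0.7051) + (0.5596)·(-0.1117,-0.4296,-0.8961) = (0.3303, -0.2968, -0.8960).
Converting back: φ = atan2(z, √(x²+y²)) = -63.64°, λ = atan2(y, x) = -41.95°.

-63.64°, -41.95°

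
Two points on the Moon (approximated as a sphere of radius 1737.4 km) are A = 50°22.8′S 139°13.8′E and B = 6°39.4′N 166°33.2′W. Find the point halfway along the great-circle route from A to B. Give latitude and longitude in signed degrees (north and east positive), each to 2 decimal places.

-24.13°, 172.71°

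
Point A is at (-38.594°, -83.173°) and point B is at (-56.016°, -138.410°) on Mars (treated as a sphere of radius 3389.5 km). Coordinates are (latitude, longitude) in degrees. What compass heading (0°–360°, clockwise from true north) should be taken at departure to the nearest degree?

226°

Δλ = -55.237° = -0.9641 rad.
y = sin Δλ · cos φ₂ = (-0.8215)(0.5590) = -0.4592
x = cos φ₁ sin φ₂ − sin φ₁ cos φ₂ cos Δλ = (0.7816)(-0.8292) − (-0.6238)(0.5590)(0.5702) = -0.4493
θ = atan2(y, x) = -134.37°; adding 360° gives 226°.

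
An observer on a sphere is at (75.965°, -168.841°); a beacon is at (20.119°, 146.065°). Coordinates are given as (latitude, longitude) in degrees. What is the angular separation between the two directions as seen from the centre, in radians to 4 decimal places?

1.0536 rad

In radians: φ₁ = 1.3258, φ₂ = 0.3511, Δλ = -45.094° = -0.7870 rad.
cos c = sin φ₁ sin φ₂ + cos φ₁ cos φ₂ cos Δλ = (0.9701)(0.3440) + (0.2425)(0.9390)(0.7059) = 0.49446,
so c = arccos(0.49446) = 1.05358 rad.
So the angular separation is 1.0536 rad.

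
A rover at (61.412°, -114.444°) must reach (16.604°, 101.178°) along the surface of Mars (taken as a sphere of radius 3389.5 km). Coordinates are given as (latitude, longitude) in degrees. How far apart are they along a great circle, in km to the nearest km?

5738 km

In radians: φ₁ = 1.0718, φ₂ = 0.2898, Δλ = -144.378° = -2.5199 rad.
cos c = sin φ₁ sin φ₂ + cos φ₁ cos φ₂ cos Δλ = (0.8781)(0.2858) + (0.4785)(0.9583)(-0.8129) = -0.12183,
so c = arccos(-0.12183) = 1.69293 rad.
Distance = R·c = 3389.5 × 1.6929 ≈ 5738 km.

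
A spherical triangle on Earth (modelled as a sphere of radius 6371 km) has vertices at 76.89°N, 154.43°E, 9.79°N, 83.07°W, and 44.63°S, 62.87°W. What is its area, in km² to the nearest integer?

9091503 km²

Side lengths (central angles): a = 1.0019, b = 2.5194, c = 1.5253 rad; semiperimeter s = 2.5233.
By l'Huilier's theorem, tan(E/4) = √[tan(s/2) tan((s−a)/2) tan((s−b)/2) tan((s−c)/2)], giving spherical excess E = 0.2240 rad.
Area = E·R² = 0.2240 × (6371)² ≈ 9091503 km².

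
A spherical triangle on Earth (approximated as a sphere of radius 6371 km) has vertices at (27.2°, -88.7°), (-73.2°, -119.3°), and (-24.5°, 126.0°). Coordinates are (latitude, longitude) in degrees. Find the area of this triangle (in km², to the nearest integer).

Side lengths (central angles): a = 1.2796, b = 2.5962, c = 1.7888 rad; semiperimeter s = 2.8323.
By l'Huilier's theorem, tan(E/4) = √[tan(s/2) tan((s−a)/2) tan((s−b)/2) tan((s−c)/2)], giving spherical excess E = 2.3208 rad.
Area = E·R² = 2.3208 × (6371)² ≈ 94199657 km².

94199657 km²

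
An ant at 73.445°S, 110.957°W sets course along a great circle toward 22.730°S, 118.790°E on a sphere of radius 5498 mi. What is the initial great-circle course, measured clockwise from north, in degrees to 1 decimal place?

225.9°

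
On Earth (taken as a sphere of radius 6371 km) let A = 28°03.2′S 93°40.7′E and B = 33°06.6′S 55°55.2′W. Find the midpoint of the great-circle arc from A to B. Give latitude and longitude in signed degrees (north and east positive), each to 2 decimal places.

-65.98°, 24.37°

Central angle δ = 1.9613 rad. Interpolating on the sphere with fraction f = 0.5:
P = [sin((1−f)δ)·A + sin(fδ)·B] / sin δ = 0.8985·A + 0.8985·B in Cartesian coordinates,
giving P = (0.3709, 0.1680, -0.9134), i.e. latitude -65.98°, longitude 24.37°.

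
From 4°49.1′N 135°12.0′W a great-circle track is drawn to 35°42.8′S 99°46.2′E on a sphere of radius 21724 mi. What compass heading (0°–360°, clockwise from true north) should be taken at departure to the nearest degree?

Δλ = -125.030° = -2.1822 rad.
y = sin Δλ · cos φ₂ = (-0.8189)(0.8119) = -0.6649
x = cos φ₁ sin φ₂ − sin φ₁ cos φ₂ cos Δλ = (0.9965)(-0.5837) − (0.0840)(0.8119)(-0.5740) = -0.5425
θ = atan2(y, x) = -129.21°; adding 360° gives 231°.

231°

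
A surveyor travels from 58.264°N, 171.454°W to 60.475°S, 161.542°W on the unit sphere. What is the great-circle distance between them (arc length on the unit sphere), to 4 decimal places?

2.0768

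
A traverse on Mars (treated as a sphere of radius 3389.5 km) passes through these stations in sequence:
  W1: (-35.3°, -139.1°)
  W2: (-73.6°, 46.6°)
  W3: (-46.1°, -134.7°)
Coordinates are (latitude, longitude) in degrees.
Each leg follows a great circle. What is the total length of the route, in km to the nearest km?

Leg W1→W2: central angle 1.2397 rad, distance 4202.0 km.
Leg W2→W3: central angle 1.0524 rad, distance 3567.0 km.
Total: 4202.0 + 3567.0 ≈ 7769 km.

7769 km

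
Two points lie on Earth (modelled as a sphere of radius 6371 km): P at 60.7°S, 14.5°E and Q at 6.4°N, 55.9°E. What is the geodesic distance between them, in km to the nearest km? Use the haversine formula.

Let φ₁ = -1.0594 rad, φ₂ = 0.1117 rad, and Δλ = 0.7226 rad.
Haversine: a = sin²(Δφ/2) + cos φ₁ cos φ₂ sin²(Δλ/2) = 0.3054 + (0.4894)(0.9938)(0.1249) = 0.36620.
Central angle c = 2·arcsin(√a) = 1.29990 rad.
Distance = R·c = 6371 × 1.2999 ≈ 8282 km.

8282 km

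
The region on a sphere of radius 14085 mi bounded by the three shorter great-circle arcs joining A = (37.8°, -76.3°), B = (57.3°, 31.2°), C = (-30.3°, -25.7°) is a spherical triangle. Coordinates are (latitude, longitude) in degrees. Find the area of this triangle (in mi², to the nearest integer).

Side lengths (central angles): a = 1.7415, b = 1.4467, c = 1.1730 rad; semiperimeter s = 2.1806.
By l'Huilier's theorem, tan(E/4) = √[tan(s/2) tan((s−a)/2) tan((s−b)/2) tan((s−c)/2)], giving spherical excess E = 1.1701 rad.
Area = E·R² = 1.1701 × (14085)² ≈ 232129561 mi².

232129561 mi²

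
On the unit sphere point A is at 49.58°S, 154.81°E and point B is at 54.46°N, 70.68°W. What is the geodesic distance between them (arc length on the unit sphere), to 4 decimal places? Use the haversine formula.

2.6545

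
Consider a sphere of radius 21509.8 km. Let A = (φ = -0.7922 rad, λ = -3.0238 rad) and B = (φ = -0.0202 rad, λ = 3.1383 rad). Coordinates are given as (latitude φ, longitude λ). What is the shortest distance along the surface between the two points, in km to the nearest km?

In radians: φ₁ = -0.7922, φ₂ = -0.0202, Δλ = -6.938° = -0.1211 rad.
cos c = sin φ₁ sin φ₂ + cos φ₁ cos φ₂ cos Δλ = (-0.7119)(-0.0202) + (0.7023)(0.9998)(0.9927) = 0.71138,
so c = arccos(0.71138) = 0.77934 rad.
Distance = R·c = 21509.8 × 0.7793 ≈ 16763 km.

16763 km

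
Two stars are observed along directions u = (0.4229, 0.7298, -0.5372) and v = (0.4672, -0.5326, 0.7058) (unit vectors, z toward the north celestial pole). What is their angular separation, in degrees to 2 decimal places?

u·v = -0.5703; |u| = 1.0000, |v| = 1.0000.
cos θ = (u·v)/(|u||v|) = -0.5702, so θ = 124.77°.

124.77°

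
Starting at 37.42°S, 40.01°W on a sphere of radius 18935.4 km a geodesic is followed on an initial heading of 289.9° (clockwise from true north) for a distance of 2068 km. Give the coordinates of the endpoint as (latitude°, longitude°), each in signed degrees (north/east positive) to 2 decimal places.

Angular distance δ = d/R = 2068/18935.4 = 0.10921 rad; initial bearing θ = 5.0597 rad.
sin φ₂ = sin φ₁ cos δ + cos φ₁ sin δ cos θ = (-0.6077)(0.9940) + (0.7942)(0.1090)(0.3404) = -0.5746, so φ₂ = -35.07°.
Δλ = atan2(sin θ sin δ cos φ₁, cos δ − sin φ₁ sin φ₂) = atan2(-0.0814, 0.6449) = -7.194°.
λ₂ = -40.010° − 7.194° = -47.20°.

-35.07°, -47.20°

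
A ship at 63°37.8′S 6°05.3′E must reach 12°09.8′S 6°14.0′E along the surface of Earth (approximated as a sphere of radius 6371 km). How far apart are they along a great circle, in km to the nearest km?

Let φ₁ = -1.1106 rad, φ₂ = -0.2123 rad, and Δλ = 0.0025 rad.
Haversine: a = sin²(Δφ/2) + cos φ₁ cos φ₂ sin²(Δλ/2) = 0.1885 + (0.4442)(0.9776)(0.0000) = 0.18852.
Central angle c = 2·arcsin(√a) = 0.89826 rad.
Distance = R·c = 6371 × 0.8983 ≈ 5723 km.

5723 km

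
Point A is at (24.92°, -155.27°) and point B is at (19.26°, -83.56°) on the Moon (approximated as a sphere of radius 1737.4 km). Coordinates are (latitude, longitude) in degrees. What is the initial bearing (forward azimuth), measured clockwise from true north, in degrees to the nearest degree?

79°

With φ₁ = 0.4349, φ₂ = 0.3362, Δλ = 1.2516 rad, the forward-azimuth formula gives
θ = atan2( sin Δλ cos φ₂ , cos φ₁ sin φ₂ − sin φ₁ cos φ₂ cos Δλ ) = atan2(0.8963, 0.1743) = 78.99°.
So the initial bearing is 79°.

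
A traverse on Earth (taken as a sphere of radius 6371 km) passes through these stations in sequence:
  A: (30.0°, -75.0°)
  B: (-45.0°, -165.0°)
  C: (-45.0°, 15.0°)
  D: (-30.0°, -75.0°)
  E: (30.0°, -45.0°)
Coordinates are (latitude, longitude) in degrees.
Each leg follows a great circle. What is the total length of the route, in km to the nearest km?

Leg A→B: central angle 1.9322 rad, distance 12309.8 km.
Leg B→C: central angle 1.5708 rad, distance 10007.5 km.
Leg C→D: central angle 1.2094 rad, distance 7705.3 km.
Leg D→E: central angle 1.1598 rad, distance 7389.1 km.
Total: 12309.8 + 10007.5 + 7705.3 + 7389.1 ≈ 37412 km.

37412 km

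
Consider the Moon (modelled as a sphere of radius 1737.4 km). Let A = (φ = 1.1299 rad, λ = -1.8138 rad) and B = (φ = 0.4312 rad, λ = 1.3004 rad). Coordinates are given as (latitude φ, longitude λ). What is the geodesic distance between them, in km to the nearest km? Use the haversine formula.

With latitudes φ₁ = 64.739°, φ₂ = 24.706° and longitude difference Δλ = 178.431°:
Haversine: a = sin²(Δφ/2) + cos φ₁ cos φ₂ sin²(Δλ/2) = 0.1172 + (0.4268)(0.9085)(0.9998) = 0.50478.
Central angle c = 2·arcsin(√a) = 1.58035 rad.
Distance = R·c = 1737.4 × 1.5803 ≈ 2746 km.

2746 km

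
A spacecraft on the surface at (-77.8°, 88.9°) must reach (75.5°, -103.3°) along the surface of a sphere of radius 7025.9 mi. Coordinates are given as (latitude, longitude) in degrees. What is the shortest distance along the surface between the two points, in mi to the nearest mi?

21628 mi

In radians: φ₁ = -1.3579, φ₂ = 1.3177, Δλ = 167.800° = 2.9287 rad.
cos c = sin φ₁ sin φ₂ + cos φ₁ cos φ₂ cos Δλ = (-0.9774)(0.9681) + (0.2113)(0.2504)(-0.9774) = -0.99800,
so c = arccos(-0.99800) = 3.07833 rad.
Distance = R·c = 7025.9 × 3.0783 ≈ 21628 mi.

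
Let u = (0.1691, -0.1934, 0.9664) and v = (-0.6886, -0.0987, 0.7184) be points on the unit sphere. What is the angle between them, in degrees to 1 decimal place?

53.3°

u·v = 0.5969; |u| = 1.0000, |v| = 1.0000.
cos θ = (u·v)/(|u||v|) = 0.5969, so θ = 53.3°.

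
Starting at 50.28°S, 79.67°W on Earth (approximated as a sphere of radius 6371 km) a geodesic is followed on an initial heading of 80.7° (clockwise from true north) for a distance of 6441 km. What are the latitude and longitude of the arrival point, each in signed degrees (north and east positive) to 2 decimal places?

-18.72°, -17.67°

Angular distance δ = d/R = 6441/6371 = 1.01099 rad; initial bearing θ = 1.4085 rad.
sin φ₂ = sin φ₁ cos δ + cos φ₁ sin δ cos θ = (-0.7692)(0.5310) + (0.6390)(0.8474)(0.1616) = -0.3209, so φ₂ = -18.72°.
Δλ = atan2(sin θ sin δ cos φ₁, cos δ − sin φ₁ sin φ₂) = atan2(0.5344, 0.2842) = 61.998°.
λ₂ = -79.670° + 61.998° = -17.67°.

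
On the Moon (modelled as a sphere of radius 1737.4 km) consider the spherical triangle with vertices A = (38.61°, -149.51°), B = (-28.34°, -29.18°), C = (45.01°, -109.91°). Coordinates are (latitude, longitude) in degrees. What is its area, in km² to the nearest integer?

Side lengths (central angles): a = 1.8085, b = 0.5217, c = 2.2699 rad; semiperimeter s = 2.3000.
By l'Huilier's theorem, tan(E/4) = √[tan(s/2) tan((s−a)/2) tan((s−b)/2) tan((s−c)/2)], giving spherical excess E = 0.4068 rad.
Area = E·R² = 0.4068 × (1737.4)² ≈ 1227933 km².

1227933 km²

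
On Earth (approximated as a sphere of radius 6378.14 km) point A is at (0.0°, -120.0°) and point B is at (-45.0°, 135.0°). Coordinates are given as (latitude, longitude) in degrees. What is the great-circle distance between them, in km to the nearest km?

In radians: φ₁ = 0.0000, φ₂ = -0.7854, Δλ = -105.000° = -1.8326 rad.
cos c = sin φ₁ sin φ₂ + cos φ₁ cos φ₂ cos Δλ = (0.0000)(-0.7071) + (1.0000)(0.7071)(-0.2588) = -0.18301,
so c = arccos(-0.18301) = 1.75485 rad.
Distance = R·c = 6378.14 × 1.7548 ≈ 11193 km.

11193 km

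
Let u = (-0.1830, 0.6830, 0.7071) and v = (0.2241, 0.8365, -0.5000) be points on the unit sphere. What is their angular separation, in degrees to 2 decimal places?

u·v = 0.1768; |u| = 1.0000, |v| = 1.0000.
cos θ = (u·v)/(|u||v|) = 0.1768, so θ = 79.82°.

79.82°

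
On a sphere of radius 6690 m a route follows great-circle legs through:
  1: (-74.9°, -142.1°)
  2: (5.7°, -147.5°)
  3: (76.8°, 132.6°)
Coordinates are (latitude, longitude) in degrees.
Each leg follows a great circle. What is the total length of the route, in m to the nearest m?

19011 m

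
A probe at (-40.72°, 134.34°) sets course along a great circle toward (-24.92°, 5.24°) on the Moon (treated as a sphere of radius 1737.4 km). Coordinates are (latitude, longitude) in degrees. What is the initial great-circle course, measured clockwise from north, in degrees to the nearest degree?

225°

Δλ = -129.100° = -2.2532 rad.
y = sin Δλ · cos φ₂ = (-0.7760)(0.9069) = -0.7038
x = cos φ₁ sin φ₂ − sin φ₁ cos φ₂ cos Δλ = (0.7579)(-0.4214) − (-0.6524)(0.9069)(-0.6307) = -0.6925
θ = atan2(y, x) = -134.54°; adding 360° gives 225°.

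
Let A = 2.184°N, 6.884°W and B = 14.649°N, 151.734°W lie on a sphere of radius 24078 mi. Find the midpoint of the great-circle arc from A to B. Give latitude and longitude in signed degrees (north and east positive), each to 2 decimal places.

Central angle δ = 2.4668 rad. Interpolating on the sphere with fraction f = 0.5:
P = [sin((1−f)δ)·A + sin(fδ)·B] / sin δ = 1.5105·A + 1.5105·B in Cartesian coordinates,
giving P = (0.2114, -0.8730, 0.4396), i.e. latitude 26.08°, longitude -76.39°.

26.08°, -76.39°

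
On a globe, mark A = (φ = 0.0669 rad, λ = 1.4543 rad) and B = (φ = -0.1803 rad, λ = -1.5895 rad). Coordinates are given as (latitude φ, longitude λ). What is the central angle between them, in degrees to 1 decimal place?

171.5°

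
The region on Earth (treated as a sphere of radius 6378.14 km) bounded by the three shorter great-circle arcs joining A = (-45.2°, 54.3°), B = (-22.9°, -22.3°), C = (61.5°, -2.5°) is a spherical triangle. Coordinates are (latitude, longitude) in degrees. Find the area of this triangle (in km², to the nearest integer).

51164934 km²

Side lengths (central angles): a = 1.4991, b = 2.0258, c = 1.1301 rad; semiperimeter s = 2.3275.
By l'Huilier's theorem, tan(E/4) = √[tan(s/2) tan((s−a)/2) tan((s−b)/2) tan((s−c)/2)], giving spherical excess E = 1.2577 rad.
Area = E·R² = 1.2577 × (6378.14)² ≈ 51164934 km².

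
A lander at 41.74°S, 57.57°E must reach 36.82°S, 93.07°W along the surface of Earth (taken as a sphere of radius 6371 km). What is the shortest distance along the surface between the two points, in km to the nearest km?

In radians: φ₁ = -0.7285, φ₂ = -0.6426, Δλ = -150.640° = -2.6292 rad.
Haversine: a = sin²(Δφ/2) + cos φ₁ cos φ₂ sin²(Δλ/2) = 0.0018 + (0.7462)(0.8005)(0.9358) = 0.56081.
Central angle c = 2·arcsin(√a) = 1.69272 rad.
Distance = R·c = 6371 × 1.6927 ≈ 10784 km.

10784 km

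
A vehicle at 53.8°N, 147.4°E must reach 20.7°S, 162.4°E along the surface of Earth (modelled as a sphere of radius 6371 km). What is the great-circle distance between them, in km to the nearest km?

8408 km

With latitudes φ₁ = 53.800°, φ₂ = -20.700° and longitude difference Δλ = 15.000°:
cos c = sin φ₁ sin φ₂ + cos φ₁ cos φ₂ cos Δλ = (0.8070)(-0.3535) + (0.5906)(0.9354)(0.9659) = 0.24841,
so c = arccos(0.24841) = 1.31975 rad.
Distance = R·c = 6371 × 1.3198 ≈ 8408 km.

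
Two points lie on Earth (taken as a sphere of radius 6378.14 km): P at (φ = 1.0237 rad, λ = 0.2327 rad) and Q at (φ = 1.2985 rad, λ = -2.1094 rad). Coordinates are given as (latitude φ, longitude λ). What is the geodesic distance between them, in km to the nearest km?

4845 km

In radians: φ₁ = 1.0237, φ₂ = 1.2985, Δλ = -134.192° = -2.3421 rad.
cos c = sin φ₁ sin φ₂ + cos φ₁ cos φ₂ cos Δλ = (0.8540)(0.9632) + (0.5202)(0.2689)(-0.6971) = 0.72505,
so c = arccos(0.72505) = 0.75969 rad.
Distance = R·c = 6378.14 × 0.7597 ≈ 4845 km.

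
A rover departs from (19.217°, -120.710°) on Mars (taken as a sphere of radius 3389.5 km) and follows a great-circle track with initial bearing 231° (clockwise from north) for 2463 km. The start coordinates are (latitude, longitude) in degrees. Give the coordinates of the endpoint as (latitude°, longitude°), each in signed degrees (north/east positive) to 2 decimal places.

-8.56°, -152.19°

Angular distance δ = d/R = 2463/3389.5 = 0.72666 rad; initial bearing θ = 4.0317 rad.
sin φ₂ = sin φ₁ cos δ + cos φ₁ sin δ cos θ = (0.3291)(0.7474) + (0.9443)(0.6644)(-0.6293) = -0.1488, so φ₂ = -8.56°.
Δλ = atan2(sin θ sin δ cos φ₁, cos δ − sin φ₁ sin φ₂) = atan2(-0.4875, 0.7964) = -31.475°.
λ₂ = -120.710° − 31.475° = -152.19°.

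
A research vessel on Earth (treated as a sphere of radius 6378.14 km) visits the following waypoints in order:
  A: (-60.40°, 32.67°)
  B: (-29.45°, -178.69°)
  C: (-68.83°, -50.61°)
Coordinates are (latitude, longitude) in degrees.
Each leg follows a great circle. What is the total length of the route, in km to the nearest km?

17946 km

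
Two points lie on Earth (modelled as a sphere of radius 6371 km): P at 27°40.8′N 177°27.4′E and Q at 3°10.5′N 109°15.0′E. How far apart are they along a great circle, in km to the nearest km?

7702 km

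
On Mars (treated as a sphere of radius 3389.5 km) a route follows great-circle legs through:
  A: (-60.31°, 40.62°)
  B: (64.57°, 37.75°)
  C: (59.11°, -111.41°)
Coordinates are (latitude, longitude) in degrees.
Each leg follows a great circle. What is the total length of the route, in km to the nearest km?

10592 km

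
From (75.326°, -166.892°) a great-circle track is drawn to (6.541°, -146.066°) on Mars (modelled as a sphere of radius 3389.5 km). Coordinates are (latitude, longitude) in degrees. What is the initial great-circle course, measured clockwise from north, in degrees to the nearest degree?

158°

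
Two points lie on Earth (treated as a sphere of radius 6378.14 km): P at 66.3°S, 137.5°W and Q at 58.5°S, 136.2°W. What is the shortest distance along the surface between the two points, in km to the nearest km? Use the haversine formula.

With latitudes φ₁ = -66.300°, φ₂ = -58.500° and longitude difference Δλ = 1.300°:
Haversine: a = sin²(Δφ/2) + cos φ₁ cos φ₂ sin²(Δλ/2) = 0.0046 + (0.4019)(0.5225)(0.0001) = 0.00465.
Central angle c = 2·arcsin(√a) = 0.13653 rad.
Distance = R·c = 6378.14 × 0.1365 ≈ 871 km.

871 km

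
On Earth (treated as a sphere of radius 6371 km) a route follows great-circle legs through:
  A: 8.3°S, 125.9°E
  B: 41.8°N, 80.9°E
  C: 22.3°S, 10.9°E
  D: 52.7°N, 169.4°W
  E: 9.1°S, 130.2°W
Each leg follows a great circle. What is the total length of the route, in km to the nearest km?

Leg A→B: central angle 1.1314 rad, distance 7208.2 km.
Leg B→C: central angle 1.5878 rad, distance 10116.0 km.
Leg C→D: central angle 2.6110 rad, distance 16634.7 km.
Leg D→E: central angle 1.2261 rad, distance 7811.6 km.
Total: 7208.2 + 10116.0 + 16634.7 + 7811.6 ≈ 41770 km.

41770 km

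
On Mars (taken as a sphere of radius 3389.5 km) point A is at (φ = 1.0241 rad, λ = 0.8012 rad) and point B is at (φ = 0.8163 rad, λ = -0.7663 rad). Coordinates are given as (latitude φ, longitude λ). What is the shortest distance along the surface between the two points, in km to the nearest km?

With latitudes φ₁ = 58.677°, φ₂ = 46.771° and longitude difference Δλ = -89.811°:
cos c = sin φ₁ sin φ₂ + cos φ₁ cos φ₂ cos Δλ = (0.8542)(0.7286) + (0.5199)(0.6849)(0.0033) = 0.62359,
so c = arccos(0.62359) = 0.89747 rad.
Distance = R·c = 3389.5 × 0.8975 ≈ 3042 km.

3042 km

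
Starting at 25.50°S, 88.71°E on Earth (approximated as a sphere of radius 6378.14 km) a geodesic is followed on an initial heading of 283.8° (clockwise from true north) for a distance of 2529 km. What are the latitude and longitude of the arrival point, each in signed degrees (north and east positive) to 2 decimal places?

-18.30°, 65.44°

Angular distance δ = d/R = 2529/6378.14 = 0.39651 rad; initial bearing θ = 4.9532 rad.
sin φ₂ = sin φ₁ cos δ + cos φ₁ sin δ cos θ = (-0.4305)(0.9224) + (0.9026)(0.3862)(0.2385) = -0.3140, so φ₂ = -18.30°.
Δλ = atan2(sin θ sin δ cos φ₁, cos δ − sin φ₁ sin φ₂) = atan2(-0.3385, 0.7873) = -23.268°.
λ₂ = 88.710° − 23.268° = 65.44°.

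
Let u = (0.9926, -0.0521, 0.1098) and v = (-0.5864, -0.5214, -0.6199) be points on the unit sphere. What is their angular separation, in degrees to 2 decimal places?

128.53°

u·v = -0.6230; |u| = 1.0000, |v| = 1.0000.
cos θ = (u·v)/(|u||v|) = -0.6230, so θ = 128.53°.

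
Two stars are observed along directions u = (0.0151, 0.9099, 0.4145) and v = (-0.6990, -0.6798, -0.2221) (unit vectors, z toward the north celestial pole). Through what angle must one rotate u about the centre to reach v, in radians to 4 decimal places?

2.3763 rad

u·v = -0.7212; |u| = 1.0000, |v| = 1.0000.
cos θ = (u·v)/(|u||v|) = -0.7212, so θ = 2.3763 rad.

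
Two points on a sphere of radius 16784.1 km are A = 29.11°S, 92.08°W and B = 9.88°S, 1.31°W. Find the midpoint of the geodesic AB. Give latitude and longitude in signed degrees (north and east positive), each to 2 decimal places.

-26.71°, -43.22°

Central angle δ = 1.4988 rad. Interpolating on the sphere with fraction f = 0.5:
P = [sin((1−f)δ)·A + sin(fδ)·B] / sin δ = 0.6830·A + 0.6830·B in Cartesian coordinates,
giving P = (0.6510, -0.6117, -0.4494), i.e. latitude -26.71°, longitude -43.22°.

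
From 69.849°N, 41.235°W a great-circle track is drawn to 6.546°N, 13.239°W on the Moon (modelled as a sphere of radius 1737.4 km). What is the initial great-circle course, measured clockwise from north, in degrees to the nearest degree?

149°

With φ₁ = 1.2191, φ₂ = 0.1142, Δλ = 0.4886 rad, the forward-azimuth formula gives
θ = atan2( sin Δλ cos φ₂ , cos φ₁ sin φ₂ − sin φ₁ cos φ₂ cos Δλ ) = atan2(0.4663, -0.7843) = 149.26°.
So the initial bearing is 149°.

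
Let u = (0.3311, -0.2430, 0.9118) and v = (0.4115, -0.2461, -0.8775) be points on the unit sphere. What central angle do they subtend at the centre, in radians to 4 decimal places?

u·v = -0.6041; |u| = 1.0000, |v| = 1.0000.
cos θ = (u·v)/(|u||v|) = -0.6041, so θ = 2.2194 rad.

2.2194 rad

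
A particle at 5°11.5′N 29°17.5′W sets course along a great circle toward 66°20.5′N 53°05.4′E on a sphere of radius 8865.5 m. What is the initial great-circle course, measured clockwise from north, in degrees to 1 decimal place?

With φ₁ = 0.0906, φ₂ = 1.1579, Δλ = 1.4378 rad, the forward-azimuth formula gives
θ = atan2( sin Δλ cos φ₂ , cos φ₁ sin φ₂ − sin φ₁ cos φ₂ cos Δλ ) = atan2(0.3977, 0.9074) = 23.67°.
So the initial bearing is 23.7°.

23.7°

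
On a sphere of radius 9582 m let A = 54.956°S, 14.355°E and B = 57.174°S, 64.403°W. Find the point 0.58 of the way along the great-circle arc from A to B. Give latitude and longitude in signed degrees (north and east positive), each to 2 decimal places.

-62.55°, -30.88°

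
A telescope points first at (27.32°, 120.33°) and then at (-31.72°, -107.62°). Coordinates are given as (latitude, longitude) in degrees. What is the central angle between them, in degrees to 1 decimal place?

138.4°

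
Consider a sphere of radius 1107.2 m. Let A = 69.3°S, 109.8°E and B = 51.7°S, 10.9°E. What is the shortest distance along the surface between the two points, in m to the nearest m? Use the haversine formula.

880 m

With latitudes φ₁ = -69.300°, φ₂ = -51.700° and longitude difference Δλ = -98.900°:
Haversine: a = sin²(Δφ/2) + cos φ₁ cos φ₂ sin²(Δλ/2) = 0.0234 + (0.3535)(0.6198)(0.5774) = 0.14989.
Central angle c = 2·arcsin(√a) = 0.79509 rad.
Distance = R·c = 1107.2 × 0.7951 ≈ 880 m.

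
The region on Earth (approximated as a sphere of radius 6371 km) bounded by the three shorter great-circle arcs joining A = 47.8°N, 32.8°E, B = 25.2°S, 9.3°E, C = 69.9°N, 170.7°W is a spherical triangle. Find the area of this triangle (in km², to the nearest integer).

Side lengths (central angles): a = 2.3614, b = 1.0656, c = 1.3264 rad; semiperimeter s = 2.3767.
By l'Huilier's theorem, tan(E/4) = √[tan(s/2) tan((s−a)/2) tan((s−b)/2) tan((s−c)/2)], giving spherical excess E = 0.3670 rad.
Area = E·R² = 0.3670 × (6371)² ≈ 14896660 km².

14896660 km²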